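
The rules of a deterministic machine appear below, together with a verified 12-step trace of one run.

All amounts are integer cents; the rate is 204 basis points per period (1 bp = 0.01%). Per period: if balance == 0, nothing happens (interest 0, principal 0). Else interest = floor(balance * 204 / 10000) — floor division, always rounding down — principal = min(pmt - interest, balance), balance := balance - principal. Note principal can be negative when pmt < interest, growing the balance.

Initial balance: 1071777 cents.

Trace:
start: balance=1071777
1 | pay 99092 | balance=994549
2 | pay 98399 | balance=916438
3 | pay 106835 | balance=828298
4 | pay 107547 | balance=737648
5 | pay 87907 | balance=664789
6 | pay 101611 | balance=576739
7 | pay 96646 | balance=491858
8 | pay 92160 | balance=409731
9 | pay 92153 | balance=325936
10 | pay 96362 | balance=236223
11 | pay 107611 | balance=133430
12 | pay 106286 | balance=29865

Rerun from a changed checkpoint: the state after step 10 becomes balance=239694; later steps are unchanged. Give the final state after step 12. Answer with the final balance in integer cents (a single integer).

33480

state after step 10 := balance=239694
11 | pay 107611 | balance=136972
12 | pay 106286 | balance=33480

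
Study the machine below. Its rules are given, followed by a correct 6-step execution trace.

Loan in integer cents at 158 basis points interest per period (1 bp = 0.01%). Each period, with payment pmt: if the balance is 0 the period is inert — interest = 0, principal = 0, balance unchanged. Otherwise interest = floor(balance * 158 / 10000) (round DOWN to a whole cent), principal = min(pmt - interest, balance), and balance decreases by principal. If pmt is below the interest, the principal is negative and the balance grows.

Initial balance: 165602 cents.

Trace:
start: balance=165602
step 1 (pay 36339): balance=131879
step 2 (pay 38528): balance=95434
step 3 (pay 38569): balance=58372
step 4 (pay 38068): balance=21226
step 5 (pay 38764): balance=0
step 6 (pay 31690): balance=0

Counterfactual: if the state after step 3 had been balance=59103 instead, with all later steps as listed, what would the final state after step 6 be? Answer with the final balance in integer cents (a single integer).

0

state after step 3 := balance=59103
step 4 (pay 38068): balance=21968
step 5 (pay 38764): balance=0
step 6 (pay 31690): balance=0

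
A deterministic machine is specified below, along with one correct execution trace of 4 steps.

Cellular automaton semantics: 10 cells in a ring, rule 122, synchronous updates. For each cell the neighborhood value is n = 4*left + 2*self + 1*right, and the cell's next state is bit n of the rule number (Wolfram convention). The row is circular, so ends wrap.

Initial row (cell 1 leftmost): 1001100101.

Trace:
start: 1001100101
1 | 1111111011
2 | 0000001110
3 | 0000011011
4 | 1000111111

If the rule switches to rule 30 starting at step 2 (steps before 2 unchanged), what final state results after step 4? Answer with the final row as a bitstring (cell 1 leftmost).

1000001100

(re-executing steps 2..4 under rule 30; state before step 2: 1111111011)
2 | 0000000010
3 | 0000000111
4 | 1000001100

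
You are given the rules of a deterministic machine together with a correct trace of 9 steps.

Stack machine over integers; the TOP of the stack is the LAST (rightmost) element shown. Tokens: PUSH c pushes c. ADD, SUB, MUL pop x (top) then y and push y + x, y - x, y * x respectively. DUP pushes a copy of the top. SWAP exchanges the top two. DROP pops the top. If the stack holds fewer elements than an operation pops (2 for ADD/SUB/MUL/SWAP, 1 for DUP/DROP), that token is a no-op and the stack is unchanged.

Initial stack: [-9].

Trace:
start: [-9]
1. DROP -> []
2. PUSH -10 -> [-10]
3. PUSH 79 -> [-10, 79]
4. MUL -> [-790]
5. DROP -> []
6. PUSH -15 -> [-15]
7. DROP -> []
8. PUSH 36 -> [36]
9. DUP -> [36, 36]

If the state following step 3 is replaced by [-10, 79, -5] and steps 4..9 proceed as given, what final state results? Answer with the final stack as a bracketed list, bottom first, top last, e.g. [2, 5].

state after step 3 := [-10, 79, -5]
4. MUL -> [-10, -395]
5. DROP -> [-10]
6. PUSH -15 -> [-10, -15]
7. DROP -> [-10]
8. PUSH 36 -> [-10, 36]
9. DUP -> [-10, 36, 36]

[-10, 36, 36]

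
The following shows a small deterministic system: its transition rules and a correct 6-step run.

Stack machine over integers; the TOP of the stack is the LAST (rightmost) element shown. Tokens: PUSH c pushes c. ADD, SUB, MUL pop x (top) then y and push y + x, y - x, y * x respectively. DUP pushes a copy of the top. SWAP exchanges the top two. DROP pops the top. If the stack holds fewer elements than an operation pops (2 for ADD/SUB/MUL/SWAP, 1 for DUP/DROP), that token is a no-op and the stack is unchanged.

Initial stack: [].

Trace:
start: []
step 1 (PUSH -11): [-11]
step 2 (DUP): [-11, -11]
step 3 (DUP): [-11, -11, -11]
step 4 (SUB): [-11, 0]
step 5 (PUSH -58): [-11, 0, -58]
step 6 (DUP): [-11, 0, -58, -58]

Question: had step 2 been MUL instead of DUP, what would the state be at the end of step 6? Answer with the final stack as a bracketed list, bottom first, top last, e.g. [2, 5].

(re-executing from step 2 with the substitution; state before step 2: [-11])
step 2 (MUL): [-11]
step 3 (DUP): [-11, -11]
step 4 (SUB): [0]
step 5 (PUSH -58): [0, -58]
step 6 (DUP): [0, -58, -58]

[0, -58, -58]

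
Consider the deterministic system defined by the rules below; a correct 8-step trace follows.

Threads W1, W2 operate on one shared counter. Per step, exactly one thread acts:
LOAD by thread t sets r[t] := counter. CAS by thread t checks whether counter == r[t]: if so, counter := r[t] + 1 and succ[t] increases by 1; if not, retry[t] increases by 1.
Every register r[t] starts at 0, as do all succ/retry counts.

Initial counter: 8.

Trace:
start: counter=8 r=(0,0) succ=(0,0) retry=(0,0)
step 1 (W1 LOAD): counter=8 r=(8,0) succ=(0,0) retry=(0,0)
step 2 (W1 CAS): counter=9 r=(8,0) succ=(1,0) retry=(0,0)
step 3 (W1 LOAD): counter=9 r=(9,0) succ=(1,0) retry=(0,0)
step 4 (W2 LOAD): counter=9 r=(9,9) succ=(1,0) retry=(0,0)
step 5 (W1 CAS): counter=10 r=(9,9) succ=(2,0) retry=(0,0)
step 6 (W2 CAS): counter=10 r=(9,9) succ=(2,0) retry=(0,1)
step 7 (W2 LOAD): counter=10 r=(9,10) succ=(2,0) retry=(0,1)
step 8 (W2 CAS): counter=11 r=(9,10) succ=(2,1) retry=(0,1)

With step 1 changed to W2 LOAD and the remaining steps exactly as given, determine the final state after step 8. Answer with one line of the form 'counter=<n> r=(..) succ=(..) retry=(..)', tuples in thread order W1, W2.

(re-executing from step 1 with the substitution; state before step 1: counter=8 r=(0,0) succ=(0,0) retry=(0,0))
step 1 (W2 LOAD): counter=8 r=(0,8) succ=(0,0) retry=(0,0)
step 2 (W1 CAS): counter=8 r=(0,8) succ=(0,0) retry=(1,0)
step 3 (W1 LOAD): counter=8 r=(8,8) succ=(0,0) retry=(1,0)
step 4 (W2 LOAD): counter=8 r=(8,8) succ=(0,0) retry=(1,0)
step 5 (W1 CAS): counter=9 r=(8,8) succ=(1,0) retry=(1,0)
step 6 (W2 CAS): counter=9 r=(8,8) succ=(1,0) retry=(1,1)
step 7 (W2 LOAD): counter=9 r=(8,9) succ=(1,0) retry=(1,1)
step 8 (W2 CAS): counter=10 r=(8,9) succ=(1,1) retry=(1,1)

counter=10 r=(8,9) succ=(1,1) retry=(1,1)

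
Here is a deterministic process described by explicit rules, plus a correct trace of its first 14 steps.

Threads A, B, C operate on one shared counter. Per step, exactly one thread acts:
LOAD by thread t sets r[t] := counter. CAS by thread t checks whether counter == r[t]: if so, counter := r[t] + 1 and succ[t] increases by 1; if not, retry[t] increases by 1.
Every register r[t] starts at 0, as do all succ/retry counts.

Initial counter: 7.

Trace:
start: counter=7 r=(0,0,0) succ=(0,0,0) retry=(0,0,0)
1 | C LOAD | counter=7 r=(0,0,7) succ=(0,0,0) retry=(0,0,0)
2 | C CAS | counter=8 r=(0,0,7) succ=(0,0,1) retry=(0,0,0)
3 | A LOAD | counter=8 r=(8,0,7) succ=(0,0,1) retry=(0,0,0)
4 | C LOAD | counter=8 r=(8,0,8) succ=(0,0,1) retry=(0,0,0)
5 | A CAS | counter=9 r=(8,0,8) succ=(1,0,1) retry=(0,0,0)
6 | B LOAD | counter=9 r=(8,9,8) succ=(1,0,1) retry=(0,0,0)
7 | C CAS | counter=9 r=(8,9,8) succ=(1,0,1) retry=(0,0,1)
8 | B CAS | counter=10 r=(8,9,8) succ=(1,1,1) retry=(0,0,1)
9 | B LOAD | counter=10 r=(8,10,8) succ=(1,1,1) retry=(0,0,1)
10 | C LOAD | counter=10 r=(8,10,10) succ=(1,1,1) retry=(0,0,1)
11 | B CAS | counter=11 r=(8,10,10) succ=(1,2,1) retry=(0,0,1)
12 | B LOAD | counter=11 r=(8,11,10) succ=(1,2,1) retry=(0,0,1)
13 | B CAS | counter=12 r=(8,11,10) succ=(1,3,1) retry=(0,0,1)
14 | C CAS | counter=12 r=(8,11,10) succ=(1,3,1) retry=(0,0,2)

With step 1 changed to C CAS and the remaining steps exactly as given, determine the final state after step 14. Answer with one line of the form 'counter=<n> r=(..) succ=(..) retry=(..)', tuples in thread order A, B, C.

counter=11 r=(7,10,9) succ=(1,3,0) retry=(0,0,4)

(re-executing from step 1 with the substitution; state before step 1: counter=7 r=(0,0,0) succ=(0,0,0) retry=(0,0,0))
1 | C CAS | counter=7 r=(0,0,0) succ=(0,0,0) retry=(0,0,1)
2 | C CAS | counter=7 r=(0,0,0) succ=(0,0,0) retry=(0,0,2)
3 | A LOAD | counter=7 r=(7,0,0) succ=(0,0,0) retry=(0,0,2)
4 | C LOAD | counter=7 r=(7,0,7) succ=(0,0,0) retry=(0,0,2)
5 | A CAS | counter=8 r=(7,0,7) succ=(1,0,0) retry=(0,0,2)
6 | B LOAD | counter=8 r=(7,8,7) succ=(1,0,0) retry=(0,0,2)
7 | C CAS | counter=8 r=(7,8,7) succ=(1,0,0) retry=(0,0,3)
8 | B CAS | counter=9 r=(7,8,7) succ=(1,1,0) retry=(0,0,3)
9 | B LOAD | counter=9 r=(7,9,7) succ=(1,1,0) retry=(0,0,3)
10 | C LOAD | counter=9 r=(7,9,9) succ=(1,1,0) retry=(0,0,3)
11 | B CAS | counter=10 r=(7,9,9) succ=(1,2,0) retry=(0,0,3)
12 | B LOAD | counter=10 r=(7,10,9) succ=(1,2,0) retry=(0,0,3)
13 | B CAS | counter=11 r=(7,10,9) succ=(1,3,0) retry=(0,0,3)
14 | C CAS | counter=11 r=(7,10,9) succ=(1,3,0) retry=(0,0,4)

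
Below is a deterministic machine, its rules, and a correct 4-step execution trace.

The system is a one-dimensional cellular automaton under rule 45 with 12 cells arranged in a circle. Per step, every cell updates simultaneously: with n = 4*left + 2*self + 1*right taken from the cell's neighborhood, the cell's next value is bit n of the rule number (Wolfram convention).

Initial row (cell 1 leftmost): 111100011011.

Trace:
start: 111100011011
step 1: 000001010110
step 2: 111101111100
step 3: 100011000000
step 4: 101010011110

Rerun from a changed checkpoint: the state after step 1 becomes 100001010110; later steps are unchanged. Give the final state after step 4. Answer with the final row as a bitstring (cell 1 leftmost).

state after step 1 := 100001010110
step 2: 101101111101
step 3: 011011000011
step 4: 110110011010

110110011010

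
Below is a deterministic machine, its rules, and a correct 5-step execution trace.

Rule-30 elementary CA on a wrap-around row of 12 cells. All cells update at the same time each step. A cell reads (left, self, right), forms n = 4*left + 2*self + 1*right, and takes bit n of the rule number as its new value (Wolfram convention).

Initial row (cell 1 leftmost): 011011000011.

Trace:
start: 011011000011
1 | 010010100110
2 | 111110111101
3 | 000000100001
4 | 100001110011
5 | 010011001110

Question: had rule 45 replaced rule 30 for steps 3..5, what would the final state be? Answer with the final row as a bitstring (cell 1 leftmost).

(re-executing steps 3..5 under rule 45; state before step 3: 111110111101)
3 | 000001100011
4 | 011101001010
5 | 010011001110

010011001110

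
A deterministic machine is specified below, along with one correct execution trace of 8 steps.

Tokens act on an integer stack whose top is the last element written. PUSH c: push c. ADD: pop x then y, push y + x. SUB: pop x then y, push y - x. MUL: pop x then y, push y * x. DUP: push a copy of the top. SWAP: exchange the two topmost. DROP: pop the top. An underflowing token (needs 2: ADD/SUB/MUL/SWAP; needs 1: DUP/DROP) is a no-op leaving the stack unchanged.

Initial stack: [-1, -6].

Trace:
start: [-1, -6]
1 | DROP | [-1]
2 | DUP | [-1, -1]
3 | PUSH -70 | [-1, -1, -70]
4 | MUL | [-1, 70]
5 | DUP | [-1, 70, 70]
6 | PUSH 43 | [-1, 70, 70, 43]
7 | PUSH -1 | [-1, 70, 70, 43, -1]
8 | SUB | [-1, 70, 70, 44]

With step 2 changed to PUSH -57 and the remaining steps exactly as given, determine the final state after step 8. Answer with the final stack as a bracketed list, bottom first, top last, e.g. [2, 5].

(re-executing from step 2 with the substitution; state before step 2: [-1])
2 | PUSH -57 | [-1, -57]
3 | PUSH -70 | [-1, -57, -70]
4 | MUL | [-1, 3990]
5 | DUP | [-1, 3990, 3990]
6 | PUSH 43 | [-1, 3990, 3990, 43]
7 | PUSH -1 | [-1, 3990, 3990, 43, -1]
8 | SUB | [-1, 3990, 3990, 44]

[-1, 3990, 3990, 44]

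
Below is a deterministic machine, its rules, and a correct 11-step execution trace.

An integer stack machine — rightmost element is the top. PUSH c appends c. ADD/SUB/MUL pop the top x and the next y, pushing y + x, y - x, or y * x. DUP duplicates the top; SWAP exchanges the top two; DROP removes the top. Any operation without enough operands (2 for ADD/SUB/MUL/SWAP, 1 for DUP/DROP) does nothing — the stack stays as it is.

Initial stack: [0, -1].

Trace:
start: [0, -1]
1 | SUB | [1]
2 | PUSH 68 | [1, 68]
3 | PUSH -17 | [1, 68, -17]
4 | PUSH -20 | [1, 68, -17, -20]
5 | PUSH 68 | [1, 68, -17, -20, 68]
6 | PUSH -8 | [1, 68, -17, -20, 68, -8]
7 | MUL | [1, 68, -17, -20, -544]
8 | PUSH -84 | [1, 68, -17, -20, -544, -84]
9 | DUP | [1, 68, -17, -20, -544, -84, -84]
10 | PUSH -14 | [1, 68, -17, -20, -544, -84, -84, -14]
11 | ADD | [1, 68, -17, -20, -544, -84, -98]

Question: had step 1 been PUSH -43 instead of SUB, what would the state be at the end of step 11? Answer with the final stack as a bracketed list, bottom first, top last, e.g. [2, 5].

(re-executing from step 1 with the substitution; state before step 1: [0, -1])
1 | PUSH -43 | [0, -1, -43]
2 | PUSH 68 | [0, -1, -43, 68]
3 | PUSH -17 | [0, -1, -43, 68, -17]
4 | PUSH -20 | [0, -1, -43, 68, -17, -20]
5 | PUSH 68 | [0, -1, -43, 68, -17, -20, 68]
6 | PUSH -8 | [0, -1, -43, 68, -17, -20, 68, -8]
7 | MUL | [0, -1, -43, 68, -17, -20, -544]
8 | PUSH -84 | [0, -1, -43, 68, -17, -20, -544, -84]
9 | DUP | [0, -1, -43, 68, -17, -20, -544, -84, -84]
10 | PUSH -14 | [0, -1, -43, 68, -17, -20, -544, -84, -84, -14]
11 | ADD | [0, -1, -43, 68, -17, -20, -544, -84, -98]

[0, -1, -43, 68, -17, -20, -544, -84, -98]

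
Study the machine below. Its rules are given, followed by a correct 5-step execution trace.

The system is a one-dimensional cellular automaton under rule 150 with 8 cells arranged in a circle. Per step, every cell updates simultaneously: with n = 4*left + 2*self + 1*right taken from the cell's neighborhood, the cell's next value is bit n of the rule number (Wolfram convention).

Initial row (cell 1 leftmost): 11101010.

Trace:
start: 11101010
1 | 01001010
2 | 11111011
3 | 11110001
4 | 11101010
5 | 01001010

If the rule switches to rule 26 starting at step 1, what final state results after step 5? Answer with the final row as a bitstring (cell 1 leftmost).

00000000

(re-executing steps 1..5 under rule 26; state before step 1: 11101010)
1 | 10000000
2 | 01000001
3 | 00100010
4 | 01010101
5 | 00000000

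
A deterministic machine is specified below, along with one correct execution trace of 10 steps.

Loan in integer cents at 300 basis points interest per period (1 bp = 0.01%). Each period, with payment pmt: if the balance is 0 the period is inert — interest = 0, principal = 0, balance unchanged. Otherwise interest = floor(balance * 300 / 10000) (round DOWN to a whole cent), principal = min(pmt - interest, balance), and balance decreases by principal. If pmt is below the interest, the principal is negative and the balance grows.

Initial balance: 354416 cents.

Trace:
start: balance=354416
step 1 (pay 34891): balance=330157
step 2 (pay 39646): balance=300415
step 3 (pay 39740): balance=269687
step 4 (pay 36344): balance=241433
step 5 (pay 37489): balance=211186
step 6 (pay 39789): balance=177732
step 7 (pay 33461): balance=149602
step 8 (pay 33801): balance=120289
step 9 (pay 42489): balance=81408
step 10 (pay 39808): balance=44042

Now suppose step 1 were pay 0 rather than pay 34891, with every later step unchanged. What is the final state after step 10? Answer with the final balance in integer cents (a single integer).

89568

(re-executing from step 1 with the substitution; state before step 1: balance=354416)
step 1 (pay 0): balance=365048
step 2 (pay 39646): balance=336353
step 3 (pay 39740): balance=306703
step 4 (pay 36344): balance=279560
step 5 (pay 37489): balance=250457
step 6 (pay 39789): balance=218181
step 7 (pay 33461): balance=191265
step 8 (pay 33801): balance=163201
step 9 (pay 42489): balance=125608
step 10 (pay 39808): balance=89568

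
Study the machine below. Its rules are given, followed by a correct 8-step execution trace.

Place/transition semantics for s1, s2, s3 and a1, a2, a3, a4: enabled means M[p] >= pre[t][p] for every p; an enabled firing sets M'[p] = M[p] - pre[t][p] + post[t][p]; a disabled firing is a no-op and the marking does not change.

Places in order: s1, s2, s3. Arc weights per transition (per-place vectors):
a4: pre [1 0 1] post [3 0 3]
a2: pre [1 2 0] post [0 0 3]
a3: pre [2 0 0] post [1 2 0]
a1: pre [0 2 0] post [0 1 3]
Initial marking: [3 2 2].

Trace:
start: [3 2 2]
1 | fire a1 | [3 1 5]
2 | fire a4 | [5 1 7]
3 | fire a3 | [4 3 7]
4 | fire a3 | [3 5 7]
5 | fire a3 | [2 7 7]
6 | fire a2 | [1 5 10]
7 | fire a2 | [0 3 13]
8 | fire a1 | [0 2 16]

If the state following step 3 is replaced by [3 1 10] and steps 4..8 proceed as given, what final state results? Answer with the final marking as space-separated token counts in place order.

0 2 16

state after step 3 := [3 1 10]
4 | fire a3 | [2 3 10]
5 | fire a3 | [1 5 10]
6 | fire a2 | [0 3 13]
7 | fire a2 | [0 3 13]
8 | fire a1 | [0 2 16]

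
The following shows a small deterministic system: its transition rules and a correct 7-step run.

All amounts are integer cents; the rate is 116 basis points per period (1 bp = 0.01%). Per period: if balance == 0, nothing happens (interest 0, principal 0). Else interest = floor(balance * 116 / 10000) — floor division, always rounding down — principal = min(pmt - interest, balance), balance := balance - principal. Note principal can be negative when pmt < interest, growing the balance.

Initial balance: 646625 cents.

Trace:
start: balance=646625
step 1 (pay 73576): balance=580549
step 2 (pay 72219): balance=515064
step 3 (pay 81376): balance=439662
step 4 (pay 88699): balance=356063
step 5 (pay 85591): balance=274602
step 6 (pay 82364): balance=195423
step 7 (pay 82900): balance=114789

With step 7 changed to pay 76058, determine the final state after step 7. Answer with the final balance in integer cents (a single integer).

121631

(re-executing from step 7 with the substitution; state before step 7: balance=195423)
step 7 (pay 76058): balance=121631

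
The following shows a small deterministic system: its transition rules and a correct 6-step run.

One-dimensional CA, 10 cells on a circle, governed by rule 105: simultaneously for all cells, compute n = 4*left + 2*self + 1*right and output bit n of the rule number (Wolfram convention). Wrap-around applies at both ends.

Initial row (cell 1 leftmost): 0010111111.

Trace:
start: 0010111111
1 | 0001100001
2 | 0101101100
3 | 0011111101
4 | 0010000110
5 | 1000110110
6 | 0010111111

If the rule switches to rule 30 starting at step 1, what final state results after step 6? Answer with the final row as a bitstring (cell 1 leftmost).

0001000010

(re-executing steps 1..6 under rule 30; state before step 1: 0010111111)
1 | 1110100000
2 | 1000110001
3 | 0101101011
4 | 0101001010
5 | 1101111011
6 | 0001000010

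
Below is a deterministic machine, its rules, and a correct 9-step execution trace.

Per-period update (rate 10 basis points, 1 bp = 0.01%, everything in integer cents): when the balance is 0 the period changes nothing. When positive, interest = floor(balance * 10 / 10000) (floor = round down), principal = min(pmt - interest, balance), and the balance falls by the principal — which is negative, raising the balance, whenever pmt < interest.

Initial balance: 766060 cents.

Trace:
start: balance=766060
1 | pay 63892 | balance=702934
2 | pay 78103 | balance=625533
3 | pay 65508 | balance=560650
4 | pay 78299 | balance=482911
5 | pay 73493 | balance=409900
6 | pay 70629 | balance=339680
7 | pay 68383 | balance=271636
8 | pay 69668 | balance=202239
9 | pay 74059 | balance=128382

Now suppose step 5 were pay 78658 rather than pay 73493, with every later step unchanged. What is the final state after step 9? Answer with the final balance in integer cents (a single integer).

123197

(re-executing from step 5 with the substitution; state before step 5: balance=482911)
5 | pay 78658 | balance=404735
6 | pay 70629 | balance=334510
7 | pay 68383 | balance=266461
8 | pay 69668 | balance=197059
9 | pay 74059 | balance=123197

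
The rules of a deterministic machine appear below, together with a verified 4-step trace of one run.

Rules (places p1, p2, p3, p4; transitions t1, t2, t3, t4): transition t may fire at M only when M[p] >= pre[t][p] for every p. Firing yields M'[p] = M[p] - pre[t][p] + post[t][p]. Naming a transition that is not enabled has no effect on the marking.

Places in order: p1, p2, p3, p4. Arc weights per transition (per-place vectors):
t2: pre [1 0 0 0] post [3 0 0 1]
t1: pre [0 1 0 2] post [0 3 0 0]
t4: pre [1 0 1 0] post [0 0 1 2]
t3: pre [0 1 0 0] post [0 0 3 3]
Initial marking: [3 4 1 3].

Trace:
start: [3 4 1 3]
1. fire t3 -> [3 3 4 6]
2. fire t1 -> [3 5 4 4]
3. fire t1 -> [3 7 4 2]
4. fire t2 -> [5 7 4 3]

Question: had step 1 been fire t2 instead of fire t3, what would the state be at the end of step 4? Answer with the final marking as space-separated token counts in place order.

(re-executing from step 1 with the substitution; state before step 1: [3 4 1 3])
1. fire t2 -> [5 4 1 4]
2. fire t1 -> [5 6 1 2]
3. fire t1 -> [5 8 1 0]
4. fire t2 -> [7 8 1 1]

7 8 1 1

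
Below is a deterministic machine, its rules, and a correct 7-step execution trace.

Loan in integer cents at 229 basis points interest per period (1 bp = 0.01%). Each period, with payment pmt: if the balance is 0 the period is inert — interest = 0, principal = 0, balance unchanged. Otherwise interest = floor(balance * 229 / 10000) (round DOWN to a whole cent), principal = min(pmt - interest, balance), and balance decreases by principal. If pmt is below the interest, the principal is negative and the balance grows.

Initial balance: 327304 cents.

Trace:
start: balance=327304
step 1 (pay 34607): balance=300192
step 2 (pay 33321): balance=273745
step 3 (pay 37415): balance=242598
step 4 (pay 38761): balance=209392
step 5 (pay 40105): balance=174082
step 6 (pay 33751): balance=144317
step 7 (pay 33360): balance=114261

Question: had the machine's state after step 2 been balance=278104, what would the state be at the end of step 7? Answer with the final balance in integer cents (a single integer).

state after step 2 := balance=278104
step 3 (pay 37415): balance=247057
step 4 (pay 38761): balance=213953
step 5 (pay 40105): balance=178747
step 6 (pay 33751): balance=149089
step 7 (pay 33360): balance=119143

119143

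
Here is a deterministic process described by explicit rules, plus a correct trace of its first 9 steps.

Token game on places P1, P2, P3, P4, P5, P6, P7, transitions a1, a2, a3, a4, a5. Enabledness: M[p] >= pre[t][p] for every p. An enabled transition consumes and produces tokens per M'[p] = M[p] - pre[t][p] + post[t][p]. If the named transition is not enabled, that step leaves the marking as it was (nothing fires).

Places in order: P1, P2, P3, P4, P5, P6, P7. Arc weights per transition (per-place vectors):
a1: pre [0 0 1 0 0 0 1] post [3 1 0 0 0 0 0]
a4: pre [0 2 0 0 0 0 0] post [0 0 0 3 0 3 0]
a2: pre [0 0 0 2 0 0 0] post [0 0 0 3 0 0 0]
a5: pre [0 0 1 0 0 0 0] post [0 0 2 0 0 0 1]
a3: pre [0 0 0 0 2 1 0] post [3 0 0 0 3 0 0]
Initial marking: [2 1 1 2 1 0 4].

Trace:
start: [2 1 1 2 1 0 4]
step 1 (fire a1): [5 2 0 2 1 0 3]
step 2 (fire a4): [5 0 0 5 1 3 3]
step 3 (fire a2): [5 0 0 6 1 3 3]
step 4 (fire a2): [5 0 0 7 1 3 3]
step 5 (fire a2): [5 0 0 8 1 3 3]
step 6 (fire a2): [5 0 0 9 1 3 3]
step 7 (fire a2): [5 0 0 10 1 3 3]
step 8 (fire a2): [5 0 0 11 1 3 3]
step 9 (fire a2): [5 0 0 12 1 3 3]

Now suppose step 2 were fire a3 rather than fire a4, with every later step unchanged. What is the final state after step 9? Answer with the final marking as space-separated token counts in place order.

(re-executing from step 2 with the substitution; state before step 2: [5 2 0 2 1 0 3])
step 2 (fire a3): [5 2 0 2 1 0 3]
step 3 (fire a2): [5 2 0 3 1 0 3]
step 4 (fire a2): [5 2 0 4 1 0 3]
step 5 (fire a2): [5 2 0 5 1 0 3]
step 6 (fire a2): [5 2 0 6 1 0 3]
step 7 (fire a2): [5 2 0 7 1 0 3]
step 8 (fire a2): [5 2 0 8 1 0 3]
step 9 (fire a2): [5 2 0 9 1 0 3]

5 2 0 9 1 0 3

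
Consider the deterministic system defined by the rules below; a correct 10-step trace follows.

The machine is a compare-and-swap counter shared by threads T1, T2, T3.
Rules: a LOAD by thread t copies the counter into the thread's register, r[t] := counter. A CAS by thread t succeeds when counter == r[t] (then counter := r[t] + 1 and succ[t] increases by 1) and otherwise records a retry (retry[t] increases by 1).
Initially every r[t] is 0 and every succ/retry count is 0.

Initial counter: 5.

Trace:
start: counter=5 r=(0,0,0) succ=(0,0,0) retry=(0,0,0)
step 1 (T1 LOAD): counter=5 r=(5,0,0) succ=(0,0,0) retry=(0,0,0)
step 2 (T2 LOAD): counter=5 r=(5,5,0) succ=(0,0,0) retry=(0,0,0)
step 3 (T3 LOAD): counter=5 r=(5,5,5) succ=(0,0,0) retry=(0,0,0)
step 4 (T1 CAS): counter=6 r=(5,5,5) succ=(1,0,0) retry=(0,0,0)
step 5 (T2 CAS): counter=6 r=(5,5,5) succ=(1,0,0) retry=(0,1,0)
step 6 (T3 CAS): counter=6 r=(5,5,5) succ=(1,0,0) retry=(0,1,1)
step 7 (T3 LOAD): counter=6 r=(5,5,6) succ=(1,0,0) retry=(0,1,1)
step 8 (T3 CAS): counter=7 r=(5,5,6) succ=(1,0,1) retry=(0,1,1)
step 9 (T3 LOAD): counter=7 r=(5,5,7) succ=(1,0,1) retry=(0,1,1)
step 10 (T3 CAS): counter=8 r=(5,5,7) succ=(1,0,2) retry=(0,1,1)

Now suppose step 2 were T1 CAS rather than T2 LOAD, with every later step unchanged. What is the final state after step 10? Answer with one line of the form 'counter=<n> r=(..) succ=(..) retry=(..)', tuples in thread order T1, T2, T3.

counter=9 r=(5,0,8) succ=(1,0,3) retry=(1,1,0)

(re-executing from step 2 with the substitution; state before step 2: counter=5 r=(5,0,0) succ=(0,0,0) retry=(0,0,0))
step 2 (T1 CAS): counter=6 r=(5,0,0) succ=(1,0,0) retry=(0,0,0)
step 3 (T3 LOAD): counter=6 r=(5,0,6) succ=(1,0,0) retry=(0,0,0)
step 4 (T1 CAS): counter=6 r=(5,0,6) succ=(1,0,0) retry=(1,0,0)
step 5 (T2 CAS): counter=6 r=(5,0,6) succ=(1,0,0) retry=(1,1,0)
step 6 (T3 CAS): counter=7 r=(5,0,6) succ=(1,0,1) retry=(1,1,0)
step 7 (T3 LOAD): counter=7 r=(5,0,7) succ=(1,0,1) retry=(1,1,0)
step 8 (T3 CAS): counter=8 r=(5,0,7) succ=(1,0,2) retry=(1,1,0)
step 9 (T3 LOAD): counter=8 r=(5,0,8) succ=(1,0,2) retry=(1,1,0)
step 10 (T3 CAS): counter=9 r=(5,0,8) succ=(1,0,3) retry=(1,1,0)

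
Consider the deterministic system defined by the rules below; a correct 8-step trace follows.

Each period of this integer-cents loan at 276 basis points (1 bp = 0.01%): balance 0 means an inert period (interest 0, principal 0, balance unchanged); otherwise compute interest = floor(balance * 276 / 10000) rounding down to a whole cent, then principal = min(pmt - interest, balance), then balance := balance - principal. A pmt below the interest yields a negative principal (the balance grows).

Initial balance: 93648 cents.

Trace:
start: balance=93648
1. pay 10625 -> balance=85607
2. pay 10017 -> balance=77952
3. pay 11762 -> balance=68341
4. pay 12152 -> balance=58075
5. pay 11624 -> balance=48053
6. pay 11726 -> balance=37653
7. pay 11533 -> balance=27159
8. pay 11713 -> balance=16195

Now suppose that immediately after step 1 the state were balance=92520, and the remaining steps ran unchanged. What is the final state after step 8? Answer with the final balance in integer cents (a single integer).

state after step 1 := balance=92520
2. pay 10017 -> balance=85056
3. pay 11762 -> balance=75641
4. pay 12152 -> balance=65576
5. pay 11624 -> balance=55761
6. pay 11726 -> balance=45574
7. pay 11533 -> balance=35298
8. pay 11713 -> balance=24559

24559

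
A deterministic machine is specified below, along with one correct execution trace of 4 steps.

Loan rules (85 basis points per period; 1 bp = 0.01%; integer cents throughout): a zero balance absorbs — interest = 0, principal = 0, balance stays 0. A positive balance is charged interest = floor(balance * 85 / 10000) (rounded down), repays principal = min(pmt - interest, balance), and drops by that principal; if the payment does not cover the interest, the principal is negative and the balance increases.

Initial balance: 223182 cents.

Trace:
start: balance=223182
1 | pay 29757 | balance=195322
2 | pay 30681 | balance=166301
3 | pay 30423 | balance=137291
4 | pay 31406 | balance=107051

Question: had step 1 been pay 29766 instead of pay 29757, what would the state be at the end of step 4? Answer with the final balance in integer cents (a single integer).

(re-executing from step 1 with the substitution; state before step 1: balance=223182)
1 | pay 29766 | balance=195313
2 | pay 30681 | balance=166292
3 | pay 30423 | balance=137282
4 | pay 31406 | balance=107042

107042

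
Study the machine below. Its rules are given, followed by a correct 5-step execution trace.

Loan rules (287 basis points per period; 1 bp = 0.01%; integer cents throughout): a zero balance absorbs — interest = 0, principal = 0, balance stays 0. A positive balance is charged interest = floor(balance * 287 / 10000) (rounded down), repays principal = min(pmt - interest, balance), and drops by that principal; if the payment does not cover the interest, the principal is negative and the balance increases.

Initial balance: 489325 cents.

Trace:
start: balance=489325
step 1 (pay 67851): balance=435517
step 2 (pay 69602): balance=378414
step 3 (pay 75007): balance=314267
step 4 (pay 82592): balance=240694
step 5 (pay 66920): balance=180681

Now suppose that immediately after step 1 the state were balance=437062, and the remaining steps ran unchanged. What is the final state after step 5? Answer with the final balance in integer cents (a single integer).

182412

state after step 1 := balance=437062
step 2 (pay 69602): balance=380003
step 3 (pay 75007): balance=315902
step 4 (pay 82592): balance=242376
step 5 (pay 66920): balance=182412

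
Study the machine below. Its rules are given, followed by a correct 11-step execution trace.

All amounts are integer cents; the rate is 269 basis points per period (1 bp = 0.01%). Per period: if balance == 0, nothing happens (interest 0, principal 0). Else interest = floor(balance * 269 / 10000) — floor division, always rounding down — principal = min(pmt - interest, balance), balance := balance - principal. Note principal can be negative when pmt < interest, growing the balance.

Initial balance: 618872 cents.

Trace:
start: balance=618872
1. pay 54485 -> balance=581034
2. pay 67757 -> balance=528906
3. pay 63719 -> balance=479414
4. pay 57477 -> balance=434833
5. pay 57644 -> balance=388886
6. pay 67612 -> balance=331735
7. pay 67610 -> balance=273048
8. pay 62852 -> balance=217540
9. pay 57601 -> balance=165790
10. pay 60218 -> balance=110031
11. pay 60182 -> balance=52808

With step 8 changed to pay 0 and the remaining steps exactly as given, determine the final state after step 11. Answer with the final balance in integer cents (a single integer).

(re-executing from step 8 with the substitution; state before step 8: balance=273048)
8. pay 0 -> balance=280392
9. pay 57601 -> balance=230333
10. pay 60218 -> balance=176310
11. pay 60182 -> balance=120870

120870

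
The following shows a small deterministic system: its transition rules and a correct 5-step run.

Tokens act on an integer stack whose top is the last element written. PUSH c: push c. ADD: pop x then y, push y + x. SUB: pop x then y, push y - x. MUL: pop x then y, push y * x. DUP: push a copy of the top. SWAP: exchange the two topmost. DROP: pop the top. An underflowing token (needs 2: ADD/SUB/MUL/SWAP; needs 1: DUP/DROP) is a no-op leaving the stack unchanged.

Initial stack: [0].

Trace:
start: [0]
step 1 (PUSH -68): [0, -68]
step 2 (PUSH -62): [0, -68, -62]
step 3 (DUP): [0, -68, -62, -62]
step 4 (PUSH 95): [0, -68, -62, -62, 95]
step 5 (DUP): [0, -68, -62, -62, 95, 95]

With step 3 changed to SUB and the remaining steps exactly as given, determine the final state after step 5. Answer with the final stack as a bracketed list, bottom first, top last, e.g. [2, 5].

[0, -6, 95, 95]

(re-executing from step 3 with the substitution; state before step 3: [0, -68, -62])
step 3 (SUB): [0, -6]
step 4 (PUSH 95): [0, -6, 95]
step 5 (DUP): [0, -6, 95, 95]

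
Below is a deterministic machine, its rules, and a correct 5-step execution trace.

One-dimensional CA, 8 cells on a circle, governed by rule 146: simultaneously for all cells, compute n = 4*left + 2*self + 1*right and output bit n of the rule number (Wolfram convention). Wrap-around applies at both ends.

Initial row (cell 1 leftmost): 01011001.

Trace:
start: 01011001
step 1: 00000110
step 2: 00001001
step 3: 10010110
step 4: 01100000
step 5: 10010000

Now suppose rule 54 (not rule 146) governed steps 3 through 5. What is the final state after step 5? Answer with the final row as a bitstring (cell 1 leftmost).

10010000

(re-executing steps 3..5 under rule 54; state before step 3: 00001001)
step 3: 10011111
step 4: 01100000
step 5: 10010000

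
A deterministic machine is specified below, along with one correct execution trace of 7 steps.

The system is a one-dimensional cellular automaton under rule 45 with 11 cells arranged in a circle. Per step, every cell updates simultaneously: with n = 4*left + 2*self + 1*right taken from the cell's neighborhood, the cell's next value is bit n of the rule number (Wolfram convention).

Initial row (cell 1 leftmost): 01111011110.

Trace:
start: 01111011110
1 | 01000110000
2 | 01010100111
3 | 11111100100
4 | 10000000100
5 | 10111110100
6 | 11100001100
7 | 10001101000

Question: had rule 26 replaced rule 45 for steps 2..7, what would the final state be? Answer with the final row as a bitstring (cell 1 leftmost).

(re-executing steps 2..7 under rule 26; state before step 2: 01000110000)
2 | 10101101000
3 | 00001000101
4 | 10010101000
5 | 01100000101
6 | 01010001000
7 | 10001010100

10001010100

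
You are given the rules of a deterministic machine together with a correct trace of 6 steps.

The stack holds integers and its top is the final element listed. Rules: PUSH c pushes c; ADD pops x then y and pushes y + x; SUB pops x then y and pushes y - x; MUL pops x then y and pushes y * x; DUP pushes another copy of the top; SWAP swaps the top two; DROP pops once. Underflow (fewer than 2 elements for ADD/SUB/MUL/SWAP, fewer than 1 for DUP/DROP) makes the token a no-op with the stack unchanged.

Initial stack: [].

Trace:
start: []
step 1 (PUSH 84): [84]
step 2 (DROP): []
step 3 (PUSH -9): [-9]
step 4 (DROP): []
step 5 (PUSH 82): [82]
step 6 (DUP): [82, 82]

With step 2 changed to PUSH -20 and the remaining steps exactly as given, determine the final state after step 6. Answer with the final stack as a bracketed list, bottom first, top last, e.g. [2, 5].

(re-executing from step 2 with the substitution; state before step 2: [84])
step 2 (PUSH -20): [84, -20]
step 3 (PUSH -9): [84, -20, -9]
step 4 (DROP): [84, -20]
step 5 (PUSH 82): [84, -20, 82]
step 6 (DUP): [84, -20, 82, 82]

[84, -20, 82, 82]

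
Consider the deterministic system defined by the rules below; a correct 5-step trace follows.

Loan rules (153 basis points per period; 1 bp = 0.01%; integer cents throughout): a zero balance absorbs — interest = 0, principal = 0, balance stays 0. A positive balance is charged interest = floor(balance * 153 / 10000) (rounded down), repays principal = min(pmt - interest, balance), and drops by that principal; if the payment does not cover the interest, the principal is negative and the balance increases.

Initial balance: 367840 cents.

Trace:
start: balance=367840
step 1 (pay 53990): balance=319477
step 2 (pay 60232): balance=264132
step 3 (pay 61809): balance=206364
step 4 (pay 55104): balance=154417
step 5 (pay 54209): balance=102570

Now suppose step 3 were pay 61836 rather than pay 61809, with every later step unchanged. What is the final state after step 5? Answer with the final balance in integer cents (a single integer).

(re-executing from step 3 with the substitution; state before step 3: balance=264132)
step 3 (pay 61836): balance=206337
step 4 (pay 55104): balance=154389
step 5 (pay 54209): balance=102542

102542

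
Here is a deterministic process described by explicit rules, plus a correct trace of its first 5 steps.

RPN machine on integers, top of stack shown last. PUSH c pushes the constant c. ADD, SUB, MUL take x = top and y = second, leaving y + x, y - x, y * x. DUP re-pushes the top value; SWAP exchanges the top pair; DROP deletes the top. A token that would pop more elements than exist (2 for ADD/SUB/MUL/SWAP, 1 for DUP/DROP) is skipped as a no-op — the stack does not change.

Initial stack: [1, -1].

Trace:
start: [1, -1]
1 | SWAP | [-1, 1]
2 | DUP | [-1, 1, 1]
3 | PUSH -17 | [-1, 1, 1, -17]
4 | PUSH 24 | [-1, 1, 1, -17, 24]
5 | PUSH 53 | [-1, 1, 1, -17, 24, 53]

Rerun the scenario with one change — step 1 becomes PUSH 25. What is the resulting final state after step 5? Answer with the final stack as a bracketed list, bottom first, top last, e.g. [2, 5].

(re-executing from step 1 with the substitution; state before step 1: [1, -1])
1 | PUSH 25 | [1, -1, 25]
2 | DUP | [1, -1, 25, 25]
3 | PUSH -17 | [1, -1, 25, 25, -17]
4 | PUSH 24 | [1, -1, 25, 25, -17, 24]
5 | PUSH 53 | [1, -1, 25, 25, -17, 24, 53]

[1, -1, 25, 25, -17, 24, 53]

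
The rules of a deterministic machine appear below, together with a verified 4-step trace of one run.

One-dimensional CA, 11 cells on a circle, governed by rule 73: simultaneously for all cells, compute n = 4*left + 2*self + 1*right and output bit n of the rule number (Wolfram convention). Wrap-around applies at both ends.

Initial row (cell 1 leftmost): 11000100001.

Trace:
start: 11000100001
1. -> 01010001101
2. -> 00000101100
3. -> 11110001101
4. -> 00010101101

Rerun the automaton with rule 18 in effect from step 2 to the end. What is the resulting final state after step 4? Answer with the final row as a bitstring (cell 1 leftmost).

(re-executing steps 2..4 under rule 18; state before step 2: 01010001101)
2. -> 00001010000
3. -> 00010001000
4. -> 00101010100

00101010100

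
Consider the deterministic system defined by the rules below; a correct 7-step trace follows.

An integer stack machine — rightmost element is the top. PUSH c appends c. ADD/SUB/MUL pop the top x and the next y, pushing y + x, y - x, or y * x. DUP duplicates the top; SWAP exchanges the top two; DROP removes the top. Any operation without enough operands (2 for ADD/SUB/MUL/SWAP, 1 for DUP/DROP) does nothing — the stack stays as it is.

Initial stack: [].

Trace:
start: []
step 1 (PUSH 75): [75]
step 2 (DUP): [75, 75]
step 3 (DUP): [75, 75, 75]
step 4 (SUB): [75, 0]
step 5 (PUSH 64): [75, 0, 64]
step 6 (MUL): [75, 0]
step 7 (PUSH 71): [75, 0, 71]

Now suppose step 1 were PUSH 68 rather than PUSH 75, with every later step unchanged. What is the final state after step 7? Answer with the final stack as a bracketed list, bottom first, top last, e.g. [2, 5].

[68, 0, 71]

(re-executing from step 1 with the substitution; state before step 1: [])
step 1 (PUSH 68): [68]
step 2 (DUP): [68, 68]
step 3 (DUP): [68, 68, 68]
step 4 (SUB): [68, 0]
step 5 (PUSH 64): [68, 0, 64]
step 6 (MUL): [68, 0]
step 7 (PUSH 71): [68, 0, 71]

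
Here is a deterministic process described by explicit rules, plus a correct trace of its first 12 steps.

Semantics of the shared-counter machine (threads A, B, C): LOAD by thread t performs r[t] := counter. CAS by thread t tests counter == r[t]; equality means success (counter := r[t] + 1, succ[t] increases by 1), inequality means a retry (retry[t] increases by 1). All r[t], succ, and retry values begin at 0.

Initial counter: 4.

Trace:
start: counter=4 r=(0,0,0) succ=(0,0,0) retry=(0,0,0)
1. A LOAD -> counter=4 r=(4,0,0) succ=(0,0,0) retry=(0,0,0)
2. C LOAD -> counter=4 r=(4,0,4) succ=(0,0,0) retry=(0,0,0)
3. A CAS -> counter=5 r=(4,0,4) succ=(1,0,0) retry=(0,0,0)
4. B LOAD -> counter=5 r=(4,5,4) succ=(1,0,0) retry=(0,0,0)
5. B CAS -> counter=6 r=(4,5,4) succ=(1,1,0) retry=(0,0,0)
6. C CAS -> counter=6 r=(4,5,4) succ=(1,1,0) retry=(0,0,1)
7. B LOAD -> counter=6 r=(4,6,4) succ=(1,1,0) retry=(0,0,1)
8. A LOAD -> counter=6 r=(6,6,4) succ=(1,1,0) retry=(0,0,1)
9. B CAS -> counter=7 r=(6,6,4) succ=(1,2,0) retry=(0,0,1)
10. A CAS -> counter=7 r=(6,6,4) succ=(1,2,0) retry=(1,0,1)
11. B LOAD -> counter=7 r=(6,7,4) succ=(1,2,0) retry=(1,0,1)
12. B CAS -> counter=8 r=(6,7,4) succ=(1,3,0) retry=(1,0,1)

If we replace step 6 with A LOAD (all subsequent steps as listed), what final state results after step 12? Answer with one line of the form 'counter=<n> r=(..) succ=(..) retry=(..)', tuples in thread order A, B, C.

(re-executing from step 6 with the substitution; state before step 6: counter=6 r=(4,5,4) succ=(1,1,0) retry=(0,0,0))
6. A LOAD -> counter=6 r=(6,5,4) succ=(1,1,0) retry=(0,0,0)
7. B LOAD -> counter=6 r=(6,6,4) succ=(1,1,0) retry=(0,0,0)
8. A LOAD -> counter=6 r=(6,6,4) succ=(1,1,0) retry=(0,0,0)
9. B CAS -> counter=7 r=(6,6,4) succ=(1,2,0) retry=(0,0,0)
10. A CAS -> counter=7 r=(6,6,4) succ=(1,2,0) retry=(1,0,0)
11. B LOAD -> counter=7 r=(6,7,4) succ=(1,2,0) retry=(1,0,0)
12. B CAS -> counter=8 r=(6,7,4) succ=(1,3,0) retry=(1,0,0)

counter=8 r=(6,7,4) succ=(1,3,0) retry=(1,0,0)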